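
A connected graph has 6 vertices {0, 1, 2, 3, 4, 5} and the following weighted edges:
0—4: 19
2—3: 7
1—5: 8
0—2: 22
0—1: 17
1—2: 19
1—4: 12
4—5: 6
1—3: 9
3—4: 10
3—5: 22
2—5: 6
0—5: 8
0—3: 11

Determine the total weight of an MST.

Sort edges by weight, then run Kruskal:
2—5 (6): add — endpoints in different components.
4—5 (6): add — endpoints in different components.
2—3 (7): add — endpoints in different components.
0—5 (8): add — endpoints in different components.
1—5 (8): add — endpoints in different components.
MST edges: 2—5, 4—5, 2—3, 0—5, 1—5; total weight 6+6+7+8+8 = 35.

35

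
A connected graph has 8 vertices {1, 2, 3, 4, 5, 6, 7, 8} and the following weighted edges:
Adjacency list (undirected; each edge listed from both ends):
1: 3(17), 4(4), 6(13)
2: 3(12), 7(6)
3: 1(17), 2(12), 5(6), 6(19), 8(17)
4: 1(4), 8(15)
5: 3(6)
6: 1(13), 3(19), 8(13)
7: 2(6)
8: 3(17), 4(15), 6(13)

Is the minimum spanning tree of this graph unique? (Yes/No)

Kruskal: consider edges lightest-first.
1–4 (4): add — endpoints in different components.
2–7 (6): add — endpoints in different components.
3–5 (6): add — endpoints in different components.
2–3 (12): add — endpoints in different components.
1–6 (13): add — endpoints in different components.
6–8 (13): add — endpoints in different components.
4–8 (15): skip — 4 and 8 already connected.
1–3 (17): add — endpoints in different components.
Non-tree edge 3–8 has weight 17, equal to the heaviest edge on its tree cycle — swapping gives another MST of the same weight. Not unique.

No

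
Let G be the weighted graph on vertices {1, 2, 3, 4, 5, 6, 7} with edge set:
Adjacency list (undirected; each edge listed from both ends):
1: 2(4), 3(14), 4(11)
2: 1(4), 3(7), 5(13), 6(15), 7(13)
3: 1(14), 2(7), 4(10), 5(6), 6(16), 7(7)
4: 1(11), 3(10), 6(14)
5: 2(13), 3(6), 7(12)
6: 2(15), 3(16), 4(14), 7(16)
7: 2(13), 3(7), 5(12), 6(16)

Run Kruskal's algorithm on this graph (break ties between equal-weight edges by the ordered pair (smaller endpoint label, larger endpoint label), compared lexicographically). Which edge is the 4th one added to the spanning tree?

Sort edges by weight, then run Kruskal:
1—2 (4): add. Components now {1,2} {3} {4} {5} {6} {7}
3—5 (6): add. Components now {1,2} {3,5} {4} {6} {7}
2—3 (7): add. Components now {1,2,3,5} {4} {6} {7}
3—7 (7): add. Components now {1,2,3,5,7} {4} {6}
3—4 (10): add. Components now {1,2,3,4,5,7} {6}
1—4 (11): skip — 1 and 4 already connected.
5—7 (12): skip — 5 and 7 already connected.
2—5 (13): skip — 2 and 5 already connected.
2—7 (13): skip — 2 and 7 already connected.
1—3 (14): skip — 1 and 3 already connected.
4—6 (14): add. Components now {1,2,3,4,5,6,7}
The 4th edge added is 3—7.

3-7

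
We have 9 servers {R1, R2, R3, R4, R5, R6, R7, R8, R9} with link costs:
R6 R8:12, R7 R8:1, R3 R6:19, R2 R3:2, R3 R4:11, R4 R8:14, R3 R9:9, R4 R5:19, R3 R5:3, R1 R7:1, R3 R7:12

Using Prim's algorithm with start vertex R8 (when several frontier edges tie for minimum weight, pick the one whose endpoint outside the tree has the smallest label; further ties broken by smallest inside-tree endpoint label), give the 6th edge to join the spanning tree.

Grow the tree from R8 using Prim:
Step 1: cheapest edge leaving the tree is R7 R8 (1); add R7.
Step 2: cheapest edge leaving the tree is R1 R7 (1); add R1.
Step 3: cheapest edge leaving the tree is R3 R7 (12); add R3.
Step 4: cheapest edge leaving the tree is R2 R3 (2); add R2.
Step 5: cheapest edge leaving the tree is R3 R5 (3); add R5.
Step 6: cheapest edge leaving the tree is R3 R9 (9); add R9.
Step 7: cheapest edge leaving the tree is R3 R4 (11); add R4.
Step 8: cheapest edge leaving the tree is R6 R8 (12); add R6.
The 6th edge added is R3 R9.

R3-R9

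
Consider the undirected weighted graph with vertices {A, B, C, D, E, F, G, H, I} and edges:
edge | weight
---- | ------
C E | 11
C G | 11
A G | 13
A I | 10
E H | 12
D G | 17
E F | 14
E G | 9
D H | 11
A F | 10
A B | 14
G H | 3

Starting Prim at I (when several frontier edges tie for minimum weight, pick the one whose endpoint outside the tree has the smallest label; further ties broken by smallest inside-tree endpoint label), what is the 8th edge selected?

A-B

Prim, starting at I.
Step 1: frontier [A I 10] → take A I (10); add A.
Step 2: frontier [A F 10, A G 13, A B 14] → take A F (10); add F.
Step 3: frontier [A G 13, A B 14, E F 14] → take A G (13); add G.
Step 4: frontier [A B 14, E F 14, G H 3, E G 9, C G 11, D G 17] → take G H (3); add H.
Step 5: frontier [A B 14, E F 14, E G 9, C G 11, D G 17, D H 11, E H 12] → take E G (9); add E.
Step 6: frontier [A B 14, C E 11, C G 11, D G 17, D H 11] → take C E (11); add C.
Step 7: frontier [A B 14, D G 17, D H 11] → take D H (11); add D.
Step 8: frontier [A B 14] → take A B (14); add B.
The 8th edge added is A B.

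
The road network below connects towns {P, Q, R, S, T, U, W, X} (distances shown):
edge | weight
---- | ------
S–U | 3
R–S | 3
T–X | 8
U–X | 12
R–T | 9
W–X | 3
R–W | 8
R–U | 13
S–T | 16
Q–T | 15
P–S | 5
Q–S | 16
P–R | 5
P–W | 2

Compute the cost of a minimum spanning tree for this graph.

Kruskal's algorithm — process edges by increasing weight (ties by edge label):
P–W (2): add — endpoints in different components.
R–S (3): add — endpoints in different components.
S–U (3): add — endpoints in different components.
W–X (3): add — endpoints in different components.
P–R (5): add — endpoints in different components.
P–S (5): skip — S and P already connected.
R–W (8): skip — W and R already connected.
T–X (8): add — endpoints in different components.
R–T (9): skip — R and T already connected.
U–X (12): skip — U and X already connected.
R–U (13): skip — U and R already connected.
Q–T (15): add — endpoints in different components.
MST edges: P–W, R–S, S–U, W–X, P–R, T–X, Q–T; total weight 2+3+3+3+5+8+15 = 39.

39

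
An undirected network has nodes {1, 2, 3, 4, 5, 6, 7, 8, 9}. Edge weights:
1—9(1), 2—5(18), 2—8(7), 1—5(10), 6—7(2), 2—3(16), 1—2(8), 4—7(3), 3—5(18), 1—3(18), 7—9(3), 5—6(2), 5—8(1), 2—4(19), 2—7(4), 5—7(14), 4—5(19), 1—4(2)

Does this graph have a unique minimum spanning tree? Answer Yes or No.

No

Kruskal's algorithm — process edges by increasing weight (ties by edge label):
1—9 (1): add — endpoints in different components.
5—8 (1): add — endpoints in different components.
1—4 (2): add — endpoints in different components.
5—6 (2): add — endpoints in different components.
6—7 (2): add — endpoints in different components.
4—7 (3): add — endpoints in different components.
7—9 (3): skip — 7 and 9 already connected.
2—7 (4): add — endpoints in different components.
2—8 (7): skip — 2 and 8 already connected.
1—2 (8): skip — 1 and 2 already connected.
1—5 (10): skip — 1 and 5 already connected.
5—7 (14): skip — 5 and 7 already connected.
2—3 (16): add — endpoints in different components.
Non-tree edge 7—9 has weight 3, equal to the heaviest edge on its tree cycle — swapping gives another MST of the same weight. Not unique.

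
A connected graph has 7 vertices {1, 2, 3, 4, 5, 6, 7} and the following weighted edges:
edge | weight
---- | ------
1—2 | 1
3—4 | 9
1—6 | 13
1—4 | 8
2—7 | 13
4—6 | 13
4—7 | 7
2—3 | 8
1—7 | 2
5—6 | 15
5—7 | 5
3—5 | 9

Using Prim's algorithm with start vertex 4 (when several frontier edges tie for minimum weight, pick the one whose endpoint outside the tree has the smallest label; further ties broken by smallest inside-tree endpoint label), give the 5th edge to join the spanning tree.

Prim, starting at 4.
Step 1: cheapest edge leaving the tree is 4—7 (7); add 7.
Step 2: cheapest edge leaving the tree is 1—7 (2); add 1.
Step 3: cheapest edge leaving the tree is 1—2 (1); add 2.
Step 4: cheapest edge leaving the tree is 5—7 (5); add 5.
Step 5: cheapest edge leaving the tree is 2—3 (8); add 3.
Step 6: cheapest edge leaving the tree is 1—6 (13); add 6.
The 5th edge added is 2—3.

2-3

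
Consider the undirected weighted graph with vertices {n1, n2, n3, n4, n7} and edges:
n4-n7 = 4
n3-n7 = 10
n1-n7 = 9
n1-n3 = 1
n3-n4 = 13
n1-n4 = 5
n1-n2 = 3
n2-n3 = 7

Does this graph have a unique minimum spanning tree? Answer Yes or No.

Sort edges by weight, then run Kruskal:
n1-n3 (1): add — endpoints in different components.
n1-n2 (3): add — endpoints in different components.
n4-n7 (4): add — endpoints in different components.
n1-n4 (5): add — endpoints in different components.
Every non-tree edge has weight strictly greater than the heaviest edge on the tree path between its endpoints, so the MST is unique.

Yes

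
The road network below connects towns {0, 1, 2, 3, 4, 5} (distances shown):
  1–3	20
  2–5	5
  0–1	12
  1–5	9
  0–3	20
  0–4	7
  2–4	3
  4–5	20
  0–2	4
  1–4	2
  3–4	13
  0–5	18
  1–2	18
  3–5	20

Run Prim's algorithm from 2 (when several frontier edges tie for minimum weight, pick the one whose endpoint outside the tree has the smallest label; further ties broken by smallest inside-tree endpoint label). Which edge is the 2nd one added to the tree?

1-4

Prim's algorithm from 2:
Step 1: cheapest edge leaving the tree is 2–4 (3); add 4.
Step 2: cheapest edge leaving the tree is 1–4 (2); add 1.
Step 3: cheapest edge leaving the tree is 0–2 (4); add 0.
Step 4: cheapest edge leaving the tree is 2–5 (5); add 5.
Step 5: cheapest edge leaving the tree is 3–4 (13); add 3.
The 2nd edge added is 1–4.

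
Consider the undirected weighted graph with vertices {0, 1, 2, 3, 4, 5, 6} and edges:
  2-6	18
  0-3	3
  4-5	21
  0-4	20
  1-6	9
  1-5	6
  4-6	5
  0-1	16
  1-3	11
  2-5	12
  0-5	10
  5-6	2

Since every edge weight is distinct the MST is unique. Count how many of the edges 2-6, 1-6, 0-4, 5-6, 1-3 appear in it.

1

Kruskal's algorithm — process edges by increasing weight (ties by edge label):
5-6 (2): add — endpoints in different components.
0-3 (3): add — endpoints in different components.
4-6 (5): add — endpoints in different components.
1-5 (6): add — endpoints in different components.
1-6 (9): skip — 1 and 6 already connected.
0-5 (10): add — endpoints in different components.
1-3 (11): skip — 1 and 3 already connected.
2-5 (12): add — endpoints in different components.
MST edge set: {5-6, 0-3, 4-6, 1-5, 0-5, 2-5}.
Of the listed edges, {5-6} are in the MST → 1.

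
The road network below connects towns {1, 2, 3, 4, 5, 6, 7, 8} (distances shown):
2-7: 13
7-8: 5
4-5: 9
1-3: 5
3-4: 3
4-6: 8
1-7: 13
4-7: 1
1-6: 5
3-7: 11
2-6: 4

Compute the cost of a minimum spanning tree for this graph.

32

Prim's algorithm from 2:
Step 1: cheapest edge leaving the tree is 2-6 (4); add 6.
Step 2: cheapest edge leaving the tree is 1-6 (5); add 1.
Step 3: cheapest edge leaving the tree is 1-3 (5); add 3.
Step 4: cheapest edge leaving the tree is 3-4 (3); add 4.
Step 5: cheapest edge leaving the tree is 4-7 (1); add 7.
Step 6: cheapest edge leaving the tree is 7-8 (5); add 8.
Step 7: cheapest edge leaving the tree is 4-5 (9); add 5.
MST edges: 2-6, 1-6, 1-3, 3-4, 4-7, 7-8, 4-5; total weight 4+5+5+3+1+5+9 = 32.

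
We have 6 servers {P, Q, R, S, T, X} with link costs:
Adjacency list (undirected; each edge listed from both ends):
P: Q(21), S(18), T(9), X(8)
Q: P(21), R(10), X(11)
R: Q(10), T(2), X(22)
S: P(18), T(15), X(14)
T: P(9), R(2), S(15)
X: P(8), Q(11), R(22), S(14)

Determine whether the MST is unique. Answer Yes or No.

Yes

Kruskal: consider edges lightest-first.
R–T (2): add — endpoints in different components.
P–X (8): add — endpoints in different components.
P–T (9): add — endpoints in different components.
Q–R (10): add — endpoints in different components.
Q–X (11): skip — Q and X already connected.
S–X (14): add — endpoints in different components.
Every non-tree edge has weight strictly greater than the heaviest edge on the tree path between its endpoints, so the MST is unique.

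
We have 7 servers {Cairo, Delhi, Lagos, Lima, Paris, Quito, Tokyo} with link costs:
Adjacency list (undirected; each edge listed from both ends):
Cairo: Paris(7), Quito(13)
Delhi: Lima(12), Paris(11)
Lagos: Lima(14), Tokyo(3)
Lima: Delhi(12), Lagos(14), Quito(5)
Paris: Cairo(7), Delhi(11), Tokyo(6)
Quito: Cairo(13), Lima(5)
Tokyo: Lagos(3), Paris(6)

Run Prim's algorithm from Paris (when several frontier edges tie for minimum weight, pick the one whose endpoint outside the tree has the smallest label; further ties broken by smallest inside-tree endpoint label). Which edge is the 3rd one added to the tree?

Cairo-Paris

Grow the tree from Paris using Prim:
Step 1: cheapest edge leaving the tree is Paris—Tokyo (6); add Tokyo.
Step 2: cheapest edge leaving the tree is Lagos—Tokyo (3); add Lagos.
Step 3: cheapest edge leaving the tree is Cairo—Paris (7); add Cairo.
Step 4: cheapest edge leaving the tree is Delhi—Paris (11); add Delhi.
Step 5: cheapest edge leaving the tree is Delhi—Lima (12); add Lima.
Step 6: cheapest edge leaving the tree is Lima—Quito (5); add Quito.
The 3rd edge added is Cairo—Paris.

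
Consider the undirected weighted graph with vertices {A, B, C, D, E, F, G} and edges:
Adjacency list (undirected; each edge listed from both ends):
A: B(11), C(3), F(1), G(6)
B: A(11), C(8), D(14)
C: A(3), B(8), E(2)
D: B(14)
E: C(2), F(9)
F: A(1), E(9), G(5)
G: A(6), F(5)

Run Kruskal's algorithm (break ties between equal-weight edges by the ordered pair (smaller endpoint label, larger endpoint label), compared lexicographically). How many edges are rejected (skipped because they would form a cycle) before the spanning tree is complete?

3

Kruskal: consider edges lightest-first.
A-F (1): add — endpoints in different components.
C-E (2): add — endpoints in different components.
A-C (3): add — endpoints in different components.
F-G (5): add — endpoints in different components.
A-G (6): skip — A and G already connected.
B-C (8): add — endpoints in different components.
E-F (9): skip — E and F already connected.
A-B (11): skip — A and B already connected.
B-D (14): add — endpoints in different components.
Edges rejected before the tree was complete: 3.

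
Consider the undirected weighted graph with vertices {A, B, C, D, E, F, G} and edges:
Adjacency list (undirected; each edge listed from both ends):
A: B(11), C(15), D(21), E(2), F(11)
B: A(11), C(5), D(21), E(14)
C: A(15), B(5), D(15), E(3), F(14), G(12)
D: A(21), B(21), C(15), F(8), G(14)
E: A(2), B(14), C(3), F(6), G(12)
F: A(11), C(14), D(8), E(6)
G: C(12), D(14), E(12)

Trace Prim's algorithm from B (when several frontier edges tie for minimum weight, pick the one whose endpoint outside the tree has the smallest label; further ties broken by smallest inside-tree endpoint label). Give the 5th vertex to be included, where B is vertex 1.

Prim's algorithm from B:
Step 1: cheapest edge leaving the tree is B–C (5); add C.
Step 2: cheapest edge leaving the tree is C–E (3); add E.
Step 3: cheapest edge leaving the tree is A–E (2); add A.
Step 4: cheapest edge leaving the tree is E–F (6); add F.
Step 5: cheapest edge leaving the tree is D–F (8); add D.
Step 6: cheapest edge leaving the tree is C–G (12); add G.
Vertex order: B, C, E, A, F, D, G. The 5th vertex is F.

F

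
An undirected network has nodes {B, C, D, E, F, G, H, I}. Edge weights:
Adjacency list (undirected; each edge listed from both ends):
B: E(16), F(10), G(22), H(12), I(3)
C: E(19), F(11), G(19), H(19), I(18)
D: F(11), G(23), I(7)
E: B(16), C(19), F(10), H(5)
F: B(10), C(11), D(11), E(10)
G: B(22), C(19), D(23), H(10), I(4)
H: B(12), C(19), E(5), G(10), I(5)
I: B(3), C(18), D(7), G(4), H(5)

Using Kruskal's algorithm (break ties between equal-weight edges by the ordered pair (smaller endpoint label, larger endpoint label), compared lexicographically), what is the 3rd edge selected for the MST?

E-H

Kruskal's algorithm — process edges by increasing weight (ties by edge label):
B I (3): add — endpoints in different components.
G I (4): add — endpoints in different components.
E H (5): add — endpoints in different components.
H I (5): add — endpoints in different components.
D I (7): add — endpoints in different components.
B F (10): add — endpoints in different components.
E F (10): skip — E and F already connected.
G H (10): skip — G and H already connected.
C F (11): add — endpoints in different components.
The 3rd edge added is E H.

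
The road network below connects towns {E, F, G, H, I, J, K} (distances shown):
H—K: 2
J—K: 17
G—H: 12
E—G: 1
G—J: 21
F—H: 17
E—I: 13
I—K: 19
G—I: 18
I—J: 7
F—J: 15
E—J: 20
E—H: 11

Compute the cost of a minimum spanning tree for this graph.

49

Kruskal: consider edges lightest-first.
E—G (1): add. Components now {E,G} {F} {H} {I} {J} {K}
H—K (2): add. Components now {E,G} {F} {H,K} {I} {J}
I—J (7): add. Components now {E,G} {F} {H,K} {I,J}
E—H (11): add. Components now {E,G,H,K} {F} {I,J}
G—H (12): skip — G and H already connected.
E—I (13): add. Components now {E,G,H,I,J,K} {F}
F—J (15): add. Components now {E,F,G,H,I,J,K}
MST edges: E—G, H—K, I—J, E—H, E—I, F—J; total weight 1+2+7+11+13+15 = 49.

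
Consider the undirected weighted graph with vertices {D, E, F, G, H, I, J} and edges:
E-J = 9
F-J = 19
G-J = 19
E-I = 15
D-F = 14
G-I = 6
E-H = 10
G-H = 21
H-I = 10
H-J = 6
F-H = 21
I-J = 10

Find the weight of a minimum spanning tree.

64

Sort edges by weight, then run Kruskal:
G-I (6): add. Components now {D} {E} {F} {G,I} {H} {J}
H-J (6): add. Components now {D} {E} {F} {G,I} {H,J}
E-J (9): add. Components now {D} {E,H,J} {F} {G,I}
E-H (10): skip — E and H already connected.
H-I (10): add. Components now {D} {E,G,H,I,J} {F}
I-J (10): skip — I and J already connected.
D-F (14): add. Components now {D,F} {E,G,H,I,J}
E-I (15): skip — E and I already connected.
F-J (19): add. Components now {D,E,F,G,H,I,J}
MST edges: G-I, H-J, E-J, H-I, D-F, F-J; total weight 6+6+9+10+14+19 = 64.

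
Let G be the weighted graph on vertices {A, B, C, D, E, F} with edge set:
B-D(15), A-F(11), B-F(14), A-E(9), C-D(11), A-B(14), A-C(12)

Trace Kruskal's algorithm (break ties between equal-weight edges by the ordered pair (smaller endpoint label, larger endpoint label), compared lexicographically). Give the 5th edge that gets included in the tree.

Kruskal: consider edges lightest-first.
A-E (9): add — endpoints in different components.
A-F (11): add — endpoints in different components.
C-D (11): add — endpoints in different components.
A-C (12): add — endpoints in different components.
A-B (14): add — endpoints in different components.
The 5th edge added is A-B.

A-B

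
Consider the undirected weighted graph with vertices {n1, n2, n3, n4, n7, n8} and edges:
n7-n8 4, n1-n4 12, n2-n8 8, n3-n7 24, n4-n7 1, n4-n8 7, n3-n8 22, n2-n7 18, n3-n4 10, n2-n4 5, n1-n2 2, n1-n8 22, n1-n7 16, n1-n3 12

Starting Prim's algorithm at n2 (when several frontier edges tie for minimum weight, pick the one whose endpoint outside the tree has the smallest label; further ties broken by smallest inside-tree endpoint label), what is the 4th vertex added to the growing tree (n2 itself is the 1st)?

Grow the tree from n2 using Prim:
Step 1: cheapest edge leaving the tree is n1-n2 (2); add n1.
Step 2: cheapest edge leaving the tree is n2-n4 (5); add n4.
Step 3: cheapest edge leaving the tree is n4-n7 (1); add n7.
Step 4: cheapest edge leaving the tree is n7-n8 (4); add n8.
Step 5: cheapest edge leaving the tree is n3-n4 (10); add n3.
Vertex order: n2, n1, n4, n7, n8, n3. The 4th vertex is n7.

n7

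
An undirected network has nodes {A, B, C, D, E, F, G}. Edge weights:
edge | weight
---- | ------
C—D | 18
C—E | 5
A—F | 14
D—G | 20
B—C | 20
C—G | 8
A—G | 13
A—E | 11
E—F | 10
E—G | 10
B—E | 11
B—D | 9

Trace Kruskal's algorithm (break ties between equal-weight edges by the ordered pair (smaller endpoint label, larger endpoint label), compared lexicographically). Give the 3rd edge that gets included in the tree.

Kruskal: consider edges lightest-first.
C—E (5): add — endpoints in different components.
C—G (8): add — endpoints in different components.
B—D (9): add — endpoints in different components.
E—F (10): add — endpoints in different components.
E—G (10): skip — E and G already connected.
A—E (11): add — endpoints in different components.
B—E (11): add — endpoints in different components.
The 3rd edge added is B—D.

B-D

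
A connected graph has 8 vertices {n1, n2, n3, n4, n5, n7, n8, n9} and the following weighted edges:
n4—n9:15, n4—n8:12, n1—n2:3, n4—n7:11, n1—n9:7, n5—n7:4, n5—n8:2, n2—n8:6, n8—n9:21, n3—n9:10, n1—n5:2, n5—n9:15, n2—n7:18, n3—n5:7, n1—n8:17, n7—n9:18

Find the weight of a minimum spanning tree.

36

Sort edges by weight, then run Kruskal:
n1—n5 (2): add — endpoints in different components.
n5—n8 (2): add — endpoints in different components.
n1—n2 (3): add — endpoints in different components.
n5—n7 (4): add — endpoints in different components.
n2—n8 (6): skip — n8 and n2 already connected.
n1—n9 (7): add — endpoints in different components.
n3—n5 (7): add — endpoints in different components.
n3—n9 (10): skip — n3 and n9 already connected.
n4—n7 (11): add — endpoints in different components.
MST edges: n1—n5, n5—n8, n1—n2, n5—n7, n1—n9, n3—n5, n4—n7; total weight 2+2+3+4+7+7+11 = 36.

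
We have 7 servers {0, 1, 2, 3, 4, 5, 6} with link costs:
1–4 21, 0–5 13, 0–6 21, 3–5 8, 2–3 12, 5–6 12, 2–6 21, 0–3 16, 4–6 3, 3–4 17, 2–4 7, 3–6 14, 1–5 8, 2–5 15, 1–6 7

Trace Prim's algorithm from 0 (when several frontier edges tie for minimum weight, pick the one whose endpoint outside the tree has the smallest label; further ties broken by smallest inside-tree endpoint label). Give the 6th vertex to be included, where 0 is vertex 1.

Grow the tree from 0 using Prim:
Step 1: cheapest edge leaving the tree is 0–5 (13); add 5.
Step 2: cheapest edge leaving the tree is 1–5 (8); add 1.
Step 3: cheapest edge leaving the tree is 1–6 (7); add 6.
Step 4: cheapest edge leaving the tree is 4–6 (3); add 4.
Step 5: cheapest edge leaving the tree is 2–4 (7); add 2.
Step 6: cheapest edge leaving the tree is 3–5 (8); add 3.
Vertex order: 0, 5, 1, 6, 4, 2, 3. The 6th vertex is 2.

2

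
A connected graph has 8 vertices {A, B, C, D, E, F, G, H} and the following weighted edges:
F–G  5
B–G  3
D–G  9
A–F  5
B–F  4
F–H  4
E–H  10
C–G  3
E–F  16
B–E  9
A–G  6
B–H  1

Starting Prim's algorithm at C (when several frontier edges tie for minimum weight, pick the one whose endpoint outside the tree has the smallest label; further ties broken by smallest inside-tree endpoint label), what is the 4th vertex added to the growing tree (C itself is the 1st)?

Grow the tree from C using Prim:
Step 1: cheapest edge leaving the tree is C–G (3); add G.
Step 2: cheapest edge leaving the tree is B–G (3); add B.
Step 3: cheapest edge leaving the tree is B–H (1); add H.
Step 4: cheapest edge leaving the tree is B–F (4); add F.
Step 5: cheapest edge leaving the tree is A–F (5); add A.
Step 6: cheapest edge leaving the tree is D–G (9); add D.
Step 7: cheapest edge leaving the tree is B–E (9); add E.
Vertex order: C, G, B, H, F, A, D, E. The 4th vertex is H.

H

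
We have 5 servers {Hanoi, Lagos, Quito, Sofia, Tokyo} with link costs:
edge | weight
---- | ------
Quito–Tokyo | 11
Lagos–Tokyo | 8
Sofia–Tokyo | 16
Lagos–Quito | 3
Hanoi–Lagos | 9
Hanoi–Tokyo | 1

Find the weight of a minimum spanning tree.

28

Sort edges by weight, then run Kruskal:
Hanoi–Tokyo (1): add. Components now {Lagos} {Sofia} {Hanoi,Tokyo} {Quito}
Lagos–Quito (3): add. Components now {Lagos,Quito} {Sofia} {Hanoi,Tokyo}
Lagos–Tokyo (8): add. Components now {Hanoi,Lagos,Quito,Tokyo} {Sofia}
Hanoi–Lagos (9): skip — Lagos and Hanoi already connected.
Quito–Tokyo (11): skip — Quito and Tokyo already connected.
Sofia–Tokyo (16): add. Components now {Hanoi,Lagos,Quito,Sofia,Tokyo}
MST edges: Hanoi–Tokyo, Lagos–Quito, Lagos–Tokyo, Sofia–Tokyo; total weight 1+3+8+16 = 28.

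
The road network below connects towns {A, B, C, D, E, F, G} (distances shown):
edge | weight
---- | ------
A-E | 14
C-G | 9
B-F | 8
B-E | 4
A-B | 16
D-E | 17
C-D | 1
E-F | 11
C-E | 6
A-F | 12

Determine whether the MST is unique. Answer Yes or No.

Yes

Sort edges by weight, then run Kruskal:
C-D (1): add — endpoints in different components.
B-E (4): add — endpoints in different components.
C-E (6): add — endpoints in different components.
B-F (8): add — endpoints in different components.
C-G (9): add — endpoints in different components.
E-F (11): skip — E and F already connected.
A-F (12): add — endpoints in different components.
Every non-tree edge has weight strictly greater than the heaviest edge on the tree path between its endpoints, so the MST is unique.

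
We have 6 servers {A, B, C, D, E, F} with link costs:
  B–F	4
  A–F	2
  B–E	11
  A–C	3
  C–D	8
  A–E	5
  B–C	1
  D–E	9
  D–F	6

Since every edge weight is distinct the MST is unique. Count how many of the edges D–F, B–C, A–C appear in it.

Kruskal's algorithm — process edges by increasing weight (ties by edge label):
B–C (1): add. Components now {A} {B,C} {D} {E} {F}
A–F (2): add. Components now {A,F} {B,C} {D} {E}
A–C (3): add. Components now {A,B,C,F} {D} {E}
B–F (4): skip — B and F already connected.
A–E (5): add. Components now {A,B,C,E,F} {D}
D–F (6): add. Components now {A,B,C,D,E,F}
MST edge set: {B–C, A–F, A–C, A–E, D–F}.
Of the listed edges, {D–F, B–C, A–C} are in the MST → 3.

3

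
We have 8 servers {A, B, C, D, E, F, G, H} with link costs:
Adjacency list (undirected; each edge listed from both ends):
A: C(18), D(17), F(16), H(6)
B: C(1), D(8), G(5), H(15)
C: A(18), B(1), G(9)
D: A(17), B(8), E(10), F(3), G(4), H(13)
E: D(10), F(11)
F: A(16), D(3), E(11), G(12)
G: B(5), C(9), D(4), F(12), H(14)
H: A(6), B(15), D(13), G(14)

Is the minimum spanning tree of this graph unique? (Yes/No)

Yes

Sort edges by weight, then run Kruskal:
B–C (1): add — endpoints in different components.
D–F (3): add — endpoints in different components.
D–G (4): add — endpoints in different components.
B–G (5): add — endpoints in different components.
A–H (6): add — endpoints in different components.
B–D (8): skip — B and D already connected.
C–G (9): skip — C and G already connected.
D–E (10): add — endpoints in different components.
E–F (11): skip — E and F already connected.
F–G (12): skip — F and G already connected.
D–H (13): add — endpoints in different components.
Every non-tree edge has weight strictly greater than the heaviest edge on the tree path between its endpoints, so the MST is unique.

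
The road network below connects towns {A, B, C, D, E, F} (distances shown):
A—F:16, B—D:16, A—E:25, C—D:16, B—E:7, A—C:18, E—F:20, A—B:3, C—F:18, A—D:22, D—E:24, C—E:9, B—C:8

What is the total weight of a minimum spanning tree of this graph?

50

Sort edges by weight, then run Kruskal:
A—B (3): add. Components now {A,B} {C} {D} {E} {F}
B—E (7): add. Components now {A,B,E} {C} {D} {F}
B—C (8): add. Components now {A,B,C,E} {D} {F}
C—E (9): skip — C and E already connected.
A—F (16): add. Components now {A,B,C,E,F} {D}
B—D (16): add. Components now {A,B,C,D,E,F}
MST edges: A—B, B—E, B—C, A—F, B—D; total weight 3+7+8+16+16 = 50.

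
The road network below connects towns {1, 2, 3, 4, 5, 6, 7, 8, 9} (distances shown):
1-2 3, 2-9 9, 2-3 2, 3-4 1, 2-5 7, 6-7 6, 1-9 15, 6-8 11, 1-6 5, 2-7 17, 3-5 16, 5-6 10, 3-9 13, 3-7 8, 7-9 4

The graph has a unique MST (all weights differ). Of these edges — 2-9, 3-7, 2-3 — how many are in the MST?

1

Sort edges by weight, then run Kruskal:
3-4 (1): add — endpoints in different components.
2-3 (2): add — endpoints in different components.
1-2 (3): add — endpoints in different components.
7-9 (4): add — endpoints in different components.
1-6 (5): add — endpoints in different components.
6-7 (6): add — endpoints in different components.
2-5 (7): add — endpoints in different components.
3-7 (8): skip — 3 and 7 already connected.
2-9 (9): skip — 2 and 9 already connected.
5-6 (10): skip — 5 and 6 already connected.
6-8 (11): add — endpoints in different components.
MST edge set: {3-4, 2-3, 1-2, 7-9, 1-6, 6-7, 2-5, 6-8}.
Of the listed edges, {2-3} are in the MST → 1.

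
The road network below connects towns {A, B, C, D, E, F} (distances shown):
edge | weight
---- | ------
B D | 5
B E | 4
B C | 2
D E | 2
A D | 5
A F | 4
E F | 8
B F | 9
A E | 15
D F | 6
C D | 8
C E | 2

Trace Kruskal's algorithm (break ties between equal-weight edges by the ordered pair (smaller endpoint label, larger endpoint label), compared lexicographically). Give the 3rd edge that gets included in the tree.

D-E

Kruskal: consider edges lightest-first.
B C (2): add — endpoints in different components.
C E (2): add — endpoints in different components.
D E (2): add — endpoints in different components.
A F (4): add — endpoints in different components.
B E (4): skip — B and E already connected.
A D (5): add — endpoints in different components.
The 3rd edge added is D E.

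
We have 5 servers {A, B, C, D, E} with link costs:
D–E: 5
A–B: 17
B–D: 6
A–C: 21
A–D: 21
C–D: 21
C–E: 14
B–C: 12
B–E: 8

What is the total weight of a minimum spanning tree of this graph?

40

Prim's algorithm from C:
Step 1: cheapest edge leaving the tree is B–C (12); add B.
Step 2: cheapest edge leaving the tree is B–D (6); add D.
Step 3: cheapest edge leaving the tree is D–E (5); add E.
Step 4: cheapest edge leaving the tree is A–B (17); add A.
MST edges: B–C, B–D, D–E, A–B; total weight 12+6+5+17 = 40.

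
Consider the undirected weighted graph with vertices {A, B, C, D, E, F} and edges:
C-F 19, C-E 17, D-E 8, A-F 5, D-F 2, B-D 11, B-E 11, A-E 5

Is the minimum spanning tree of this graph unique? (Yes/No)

Sort edges by weight, then run Kruskal:
D-F (2): add — endpoints in different components.
A-E (5): add — endpoints in different components.
A-F (5): add — endpoints in different components.
D-E (8): skip — D and E already connected.
B-D (11): add — endpoints in different components.
B-E (11): skip — B and E already connected.
C-E (17): add — endpoints in different components.
Non-tree edge B-E has weight 11, equal to the heaviest edge on its tree cycle — swapping gives another MST of the same weight. Not unique.

No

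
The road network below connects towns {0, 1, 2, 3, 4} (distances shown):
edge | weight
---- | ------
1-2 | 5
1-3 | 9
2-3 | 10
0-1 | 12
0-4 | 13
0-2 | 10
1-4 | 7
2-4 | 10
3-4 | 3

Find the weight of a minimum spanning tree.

Kruskal: consider edges lightest-first.
3-4 (3): add. Components now {0} {1} {2} {3,4}
1-2 (5): add. Components now {0} {1,2} {3,4}
1-4 (7): add. Components now {0} {1,2,3,4}
1-3 (9): skip — 1 and 3 already connected.
0-2 (10): add. Components now {0,1,2,3,4}
MST edges: 3-4, 1-2, 1-4, 0-2; total weight 3+5+7+10 = 25.

25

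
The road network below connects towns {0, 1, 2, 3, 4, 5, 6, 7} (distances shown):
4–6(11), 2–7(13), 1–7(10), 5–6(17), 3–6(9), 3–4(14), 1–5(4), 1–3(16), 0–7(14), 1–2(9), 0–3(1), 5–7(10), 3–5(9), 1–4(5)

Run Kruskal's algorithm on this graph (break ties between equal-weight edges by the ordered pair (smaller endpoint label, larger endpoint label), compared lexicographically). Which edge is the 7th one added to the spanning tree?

Sort edges by weight, then run Kruskal:
0–3 (1): add — endpoints in different components.
1–5 (4): add — endpoints in different components.
1–4 (5): add — endpoints in different components.
1–2 (9): add — endpoints in different components.
3–5 (9): add — endpoints in different components.
3–6 (9): add — endpoints in different components.
1–7 (10): add — endpoints in different components.
The 7th edge added is 1–7.

1-7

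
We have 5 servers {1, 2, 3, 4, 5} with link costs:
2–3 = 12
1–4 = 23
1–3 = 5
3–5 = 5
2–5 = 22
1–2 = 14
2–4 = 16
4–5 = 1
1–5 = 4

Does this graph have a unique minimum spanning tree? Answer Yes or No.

Kruskal's algorithm — process edges by increasing weight (ties by edge label):
4–5 (1): add — endpoints in different components.
1–5 (4): add — endpoints in different components.
1–3 (5): add — endpoints in different components.
3–5 (5): skip — 3 and 5 already connected.
2–3 (12): add — endpoints in different components.
Non-tree edge 3–5 has weight 5, equal to the heaviest edge on its tree cycle — swapping gives another MST of the same weight. Not unique.

No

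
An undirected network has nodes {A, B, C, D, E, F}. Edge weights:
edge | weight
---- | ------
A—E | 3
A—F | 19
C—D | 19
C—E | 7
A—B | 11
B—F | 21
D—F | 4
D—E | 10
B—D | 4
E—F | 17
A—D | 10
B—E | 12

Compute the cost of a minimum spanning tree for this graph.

Prim, starting at C.
Step 1: frontier [C—E 7, C—D 19] → take C—E (7); add E.
Step 2: frontier [C—D 19, A—E 3, D—E 10, B—E 12, E—F 17] → take A—E (3); add A.
Step 3: frontier [A—D 10, A—B 11, A—F 19, C—D 19, D—E 10, B—E 12, E—F 17] → take A—D (10); add D.
Step 4: frontier [A—B 11, A—F 19, B—D 4, D—F 4, B—E 12, E—F 17] → take B—D (4); add B.
Step 5: frontier [A—F 19, B—F 21, D—F 4, E—F 17] → take D—F (4); add F.
MST edges: C—E, A—E, A—D, B—D, D—F; total weight 7+3+10+4+4 = 28.

28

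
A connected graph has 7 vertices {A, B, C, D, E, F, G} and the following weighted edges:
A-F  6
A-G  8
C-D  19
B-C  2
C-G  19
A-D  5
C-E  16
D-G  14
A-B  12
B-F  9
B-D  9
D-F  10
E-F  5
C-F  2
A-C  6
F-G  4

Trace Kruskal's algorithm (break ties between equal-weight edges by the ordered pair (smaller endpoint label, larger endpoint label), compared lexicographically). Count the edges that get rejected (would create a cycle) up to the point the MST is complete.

0

Kruskal: consider edges lightest-first.
B-C (2): add — endpoints in different components.
C-F (2): add — endpoints in different components.
F-G (4): add — endpoints in different components.
A-D (5): add — endpoints in different components.
E-F (5): add — endpoints in different components.
A-C (6): add — endpoints in different components.
Edges rejected before the tree was complete: 0.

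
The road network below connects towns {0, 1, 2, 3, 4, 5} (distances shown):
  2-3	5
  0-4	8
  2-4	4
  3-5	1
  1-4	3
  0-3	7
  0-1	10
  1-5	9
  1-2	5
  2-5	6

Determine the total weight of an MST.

20

Grow the tree from 4 using Prim:
Step 1: frontier [1-4 3, 2-4 4, 0-4 8] → take 1-4 (3); add 1.
Step 2: frontier [1-2 5, 1-5 9, 0-1 10, 2-4 4, 0-4 8] → take 2-4 (4); add 2.
Step 3: frontier [1-5 9, 0-1 10, 2-3 5, 2-5 6, 0-4 8] → take 2-3 (5); add 3.
Step 4: frontier [1-5 9, 0-1 10, 2-5 6, 3-5 1, 0-3 7, 0-4 8] → take 3-5 (1); add 5.
Step 5: frontier [0-1 10, 0-3 7, 0-4 8] → take 0-3 (7); add 0.
MST edges: 1-4, 2-4, 2-3, 3-5, 0-3; total weight 3+4+5+1+7 = 20.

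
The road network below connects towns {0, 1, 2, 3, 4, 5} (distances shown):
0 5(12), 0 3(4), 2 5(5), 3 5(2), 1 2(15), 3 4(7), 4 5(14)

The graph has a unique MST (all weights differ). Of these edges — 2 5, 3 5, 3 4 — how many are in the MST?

3

Sort edges by weight, then run Kruskal:
3 5 (2): add. Components now {0} {1} {2} {3,5} {4}
0 3 (4): add. Components now {0,3,5} {1} {2} {4}
2 5 (5): add. Components now {0,2,3,5} {1} {4}
3 4 (7): add. Components now {0,2,3,4,5} {1}
0 5 (12): skip — 0 and 5 already connected.
4 5 (14): skip — 4 and 5 already connected.
1 2 (15): add. Components now {0,1,2,3,4,5}
MST edge set: {3 5, 0 3, 2 5, 3 4, 1 2}.
Of the listed edges, {2 5, 3 5, 3 4} are in the MST → 3.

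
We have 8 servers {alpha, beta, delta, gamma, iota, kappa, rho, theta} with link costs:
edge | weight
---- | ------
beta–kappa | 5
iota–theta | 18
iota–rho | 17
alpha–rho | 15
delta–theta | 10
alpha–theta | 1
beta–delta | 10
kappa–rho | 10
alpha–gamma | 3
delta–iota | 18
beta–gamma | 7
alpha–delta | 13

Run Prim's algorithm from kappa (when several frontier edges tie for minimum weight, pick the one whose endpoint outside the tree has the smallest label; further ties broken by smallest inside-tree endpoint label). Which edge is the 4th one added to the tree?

Prim's algorithm from kappa:
Step 1: frontier [beta–kappa 5, kappa–rho 10] → take beta–kappa (5); add beta.
Step 2: frontier [beta–gamma 7, beta–delta 10, kappa–rho 10] → take beta–gamma (7); add gamma.
Step 3: frontier [beta–delta 10, alpha–gamma 3, kappa–rho 10] → take alpha–gamma (3); add alpha.
Step 4: frontier [alpha–theta 1, alpha–delta 13, alpha–rho 15, beta–delta 10, kappa–rho 10] → take alpha–theta (1); add theta.
Step 5: frontier [alpha–delta 13, alpha–rho 15, beta–delta 10, kappa–rho 10, delta–theta 10, iota–theta 18] → take beta–delta (10); add delta.
Step 6: frontier [alpha–rho 15, delta–iota 18, kappa–rho 10, iota–theta 18] → take kappa–rho (10); add rho.
Step 7: frontier [delta–iota 18, iota–rho 17, iota–theta 18] → take iota–rho (17); add iota.
The 4th edge added is alpha–theta.

alpha-theta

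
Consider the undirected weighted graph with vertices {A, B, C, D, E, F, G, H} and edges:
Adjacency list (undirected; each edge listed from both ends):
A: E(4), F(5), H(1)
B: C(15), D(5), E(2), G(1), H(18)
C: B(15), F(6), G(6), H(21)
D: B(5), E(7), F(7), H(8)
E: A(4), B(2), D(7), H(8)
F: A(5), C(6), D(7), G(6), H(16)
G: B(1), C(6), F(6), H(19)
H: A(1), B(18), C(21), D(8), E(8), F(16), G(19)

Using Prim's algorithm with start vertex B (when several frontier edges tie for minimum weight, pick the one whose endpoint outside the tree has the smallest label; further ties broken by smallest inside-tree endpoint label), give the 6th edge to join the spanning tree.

A-F

Grow the tree from B using Prim:
Step 1: cheapest edge leaving the tree is B-G (1); add G.
Step 2: cheapest edge leaving the tree is B-E (2); add E.
Step 3: cheapest edge leaving the tree is A-E (4); add A.
Step 4: cheapest edge leaving the tree is A-H (1); add H.
Step 5: cheapest edge leaving the tree is B-D (5); add D.
Step 6: cheapest edge leaving the tree is A-F (5); add F.
Step 7: cheapest edge leaving the tree is C-F (6); add C.
The 6th edge added is A-F.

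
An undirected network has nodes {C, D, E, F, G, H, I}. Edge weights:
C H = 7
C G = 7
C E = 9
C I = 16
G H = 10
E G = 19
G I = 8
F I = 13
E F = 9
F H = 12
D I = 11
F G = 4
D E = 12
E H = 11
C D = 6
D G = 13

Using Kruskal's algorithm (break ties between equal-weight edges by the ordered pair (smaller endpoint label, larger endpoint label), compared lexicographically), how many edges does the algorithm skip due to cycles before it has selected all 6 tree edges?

Kruskal's algorithm — process edges by increasing weight (ties by edge label):
F G (4): add — endpoints in different components.
C D (6): add — endpoints in different components.
C G (7): add — endpoints in different components.
C H (7): add — endpoints in different components.
G I (8): add — endpoints in different components.
C E (9): add — endpoints in different components.
Edges rejected before the tree was complete: 0.

0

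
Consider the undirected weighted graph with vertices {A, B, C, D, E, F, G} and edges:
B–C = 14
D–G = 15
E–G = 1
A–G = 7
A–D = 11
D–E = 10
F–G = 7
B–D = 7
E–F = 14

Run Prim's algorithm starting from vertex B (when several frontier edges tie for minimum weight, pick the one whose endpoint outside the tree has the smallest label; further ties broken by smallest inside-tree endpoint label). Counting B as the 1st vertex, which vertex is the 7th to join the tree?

C

Prim, starting at B.
Step 1: frontier [B–D 7, B–C 14] → take B–D (7); add D.
Step 2: frontier [B–C 14, D–E 10, A–D 11, D–G 15] → take D–E (10); add E.
Step 3: frontier [B–C 14, A–D 11, D–G 15, E–G 1, E–F 14] → take E–G (1); add G.
Step 4: frontier [B–C 14, A–D 11, E–F 14, A–G 7, F–G 7] → take A–G (7); add A.
Step 5: frontier [B–C 14, E–F 14, F–G 7] → take F–G (7); add F.
Step 6: frontier [B–C 14] → take B–C (14); add C.
Vertex order: B, D, E, G, A, F, C. The 7th vertex is C.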